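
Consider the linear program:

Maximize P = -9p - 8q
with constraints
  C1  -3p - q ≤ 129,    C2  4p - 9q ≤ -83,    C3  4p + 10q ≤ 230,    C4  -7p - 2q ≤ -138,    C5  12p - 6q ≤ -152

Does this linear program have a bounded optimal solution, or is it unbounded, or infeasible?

infeasible

The boundaries -3p - q = 129 and 4p - 9q = -83 meet at (-1244/31, -267/31), but that point violates -7p - 2q ≤ -138. Every candidate vertex is excluded by some other constraint, so the feasible region is empty.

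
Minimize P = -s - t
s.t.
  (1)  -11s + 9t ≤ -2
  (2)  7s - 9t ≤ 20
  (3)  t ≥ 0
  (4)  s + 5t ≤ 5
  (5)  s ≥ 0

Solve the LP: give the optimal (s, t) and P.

Vertices and P = -s - t:
  (2/11, 0) → P = -2/11
  (55/64, 53/64) → P = -27/16
  (20/7, 0) → P = -20/7
  (145/44, 15/44) → P = -40/11

At the optimal vertex, 7s - 9t = 20 and s + 5t = 5.
Solving simultaneously gives s = 145/44, t = 15/44.

s = 145/44, t = 15/44, minimum P = -40/11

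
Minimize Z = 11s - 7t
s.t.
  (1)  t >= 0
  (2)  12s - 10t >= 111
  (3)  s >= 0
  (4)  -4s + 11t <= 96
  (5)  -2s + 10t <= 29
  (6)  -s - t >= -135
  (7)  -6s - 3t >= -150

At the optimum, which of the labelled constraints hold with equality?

(1) and (2)

Corner points and Z = 11s - 7t:
  (37/4, 0) → Z = 407/4
  (25, 0) → Z = 275
  (14, 57/10) → Z = 1141/10
  (471/22, 79/11) → Z = 4075/22

The minimum is at (37/4, 0). Substituting into each constraint, equality holds for (1) and (2); the remaining constraints have slack.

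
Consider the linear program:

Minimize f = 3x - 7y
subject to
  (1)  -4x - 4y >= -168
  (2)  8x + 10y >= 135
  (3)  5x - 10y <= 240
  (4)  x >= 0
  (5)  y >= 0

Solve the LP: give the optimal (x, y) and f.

Feasible corners and f = 3x - 7y:
  (0, 42) → f = -294
  (42, 0) → f = 126
  (0, 27/2) → f = -189/2
  (135/8, 0) → f = 405/8

The optimum lies where -4x - 4y = -168 and x = 0.
Solving simultaneously gives x = 0, y = 42.

x = 0, y = 42, minimum f = -294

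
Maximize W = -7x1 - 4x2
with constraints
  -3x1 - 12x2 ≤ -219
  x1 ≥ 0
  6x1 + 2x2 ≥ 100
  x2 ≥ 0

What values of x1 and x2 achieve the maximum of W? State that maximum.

Vertices and W = -7x1 - 4x2:
  (127/11, 169/11) → W = -1565/11
  (73, 0) → W = -511
  (0, 50) → W = -200
The feasible region is unbounded (it extends along (0, 1), (1, 0)), but W strictly decreases along every unbounded feasible direction, so there is no improving ray and the maximum is attained at a vertex.

The optimum lies where -3x1 - 12x2 = -219 and 6x1 + 2x2 = 100.
Solving simultaneously gives x1 = 127/11, x2 = 169/11.

x1 = 127/11, x2 = 169/11, maximum W = -1565/11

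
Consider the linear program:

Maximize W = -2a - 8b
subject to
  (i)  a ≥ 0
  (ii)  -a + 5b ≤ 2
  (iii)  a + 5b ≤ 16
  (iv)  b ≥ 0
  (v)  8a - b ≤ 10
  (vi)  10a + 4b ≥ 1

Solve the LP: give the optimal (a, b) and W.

a = 1/10, b = 0, maximum W = -1/5

Extreme points and W = -2a - 8b:
  (0, 2/5) → W = -16/5
  (0, 1/4) → W = -2
  (4/3, 2/3) → W = -8
  (5/4, 0) → W = -5/2
  (1/10, 0) → W = -1/5

The binding constraints are b = 0 and 10a + 4b = 1.
Solving simultaneously gives a = 1/10, b = 0.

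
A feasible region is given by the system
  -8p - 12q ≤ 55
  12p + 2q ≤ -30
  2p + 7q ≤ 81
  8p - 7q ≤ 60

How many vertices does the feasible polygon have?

Of the 6 pairwise boundary intersections, those satisfying every inequality are:
  (-125/64, -105/32)
  (-1357/32, 379/16)
  (-93/20, 129/10)

3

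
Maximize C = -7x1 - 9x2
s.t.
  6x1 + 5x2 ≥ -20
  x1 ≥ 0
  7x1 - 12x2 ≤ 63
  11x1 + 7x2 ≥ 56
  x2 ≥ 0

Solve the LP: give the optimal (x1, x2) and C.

Feasible corners and C = -7x1 - 9x2:
  (0, 8) → C = -72
  (9, 0) → C = -63
  (56/11, 0) → C = -392/11
The feasible region is unbounded (it extends along (0, 1), (12, 7)), but C strictly decreases along every unbounded feasible direction, so there is no improving ray and the maximum is attained at a vertex.

The optimum lies where 11x1 + 7x2 = 56 and x2 = 0.
Solving simultaneously gives x1 = 56/11, x2 = 0.

x1 = 56/11, x2 = 0, maximum C = -392/11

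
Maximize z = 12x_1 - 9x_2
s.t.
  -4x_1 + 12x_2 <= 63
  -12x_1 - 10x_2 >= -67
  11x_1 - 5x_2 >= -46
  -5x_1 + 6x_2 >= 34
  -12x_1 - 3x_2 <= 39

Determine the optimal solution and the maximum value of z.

Vertices and z = 12x_1 - 9x_2:
  (-237/112, 509/112) → z = -7425/112
  (-5/6, 179/36) → z = -219/4
  (-106/41, 144/41) → z = -2568/41

The binding constraints are -4x_1 + 12x_2 = 63 and -5x_1 + 6x_2 = 34.
Solving simultaneously gives x_1 = -5/6, x_2 = 179/36.

x_1 = -5/6, x_2 = 179/36, maximum z = -219/4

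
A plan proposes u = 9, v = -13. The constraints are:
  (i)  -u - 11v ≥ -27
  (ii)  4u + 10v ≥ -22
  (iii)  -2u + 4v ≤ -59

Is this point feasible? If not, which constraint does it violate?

not feasible — violates (ii)

Constraint (ii): 4u + 10v = -94, which is not ≥ -22. All other constraints are satisfied.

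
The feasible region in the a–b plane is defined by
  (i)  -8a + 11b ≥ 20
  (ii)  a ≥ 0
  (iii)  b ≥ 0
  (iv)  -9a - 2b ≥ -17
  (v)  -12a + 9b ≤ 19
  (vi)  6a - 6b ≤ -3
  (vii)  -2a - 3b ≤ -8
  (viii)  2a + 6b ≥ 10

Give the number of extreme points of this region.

The feasible vertices (each the meet of two boundaries and inside every other half-plane) are:
  (147/115, 316/115)
  (14/23, 52/23)
  (23/21, 25/7)
  (5/18, 67/27)

4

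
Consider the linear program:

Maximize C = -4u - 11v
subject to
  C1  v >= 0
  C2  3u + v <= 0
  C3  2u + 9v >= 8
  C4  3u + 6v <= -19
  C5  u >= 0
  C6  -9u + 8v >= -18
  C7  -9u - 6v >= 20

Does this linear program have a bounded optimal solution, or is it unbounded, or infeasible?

The boundaries 2u + 9v = 8 and 3u + 6v = -19 meet at (-73/5, 62/15), but that point violates u ≥ 0. Every candidate vertex is excluded by some other constraint, so the feasible region is empty.

infeasible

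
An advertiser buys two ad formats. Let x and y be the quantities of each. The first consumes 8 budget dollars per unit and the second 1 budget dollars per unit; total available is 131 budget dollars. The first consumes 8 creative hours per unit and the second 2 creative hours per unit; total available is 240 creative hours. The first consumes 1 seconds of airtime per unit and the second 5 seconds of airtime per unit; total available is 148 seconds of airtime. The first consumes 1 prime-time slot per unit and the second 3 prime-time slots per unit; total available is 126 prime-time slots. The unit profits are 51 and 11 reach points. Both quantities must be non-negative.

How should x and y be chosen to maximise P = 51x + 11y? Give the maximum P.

Vertices and P = 51x + 11y:
  (0, 0) → P = 0
  (0, 148/5) → P = 1628/5
  (131/8, 0) → P = 6681/8
  (13, 27) → P = 960

x = 13, y = 27, maximum P = 960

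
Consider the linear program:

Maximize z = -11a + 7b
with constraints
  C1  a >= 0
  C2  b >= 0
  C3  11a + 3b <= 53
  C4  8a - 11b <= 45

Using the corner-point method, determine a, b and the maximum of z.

a = 0, b = 53/3, maximum z = 371/3

Vertices and z = -11a + 7b:
  (0, 0) → z = 0
  (0, 53/3) → z = 371/3
  (53/11, 0) → z = -53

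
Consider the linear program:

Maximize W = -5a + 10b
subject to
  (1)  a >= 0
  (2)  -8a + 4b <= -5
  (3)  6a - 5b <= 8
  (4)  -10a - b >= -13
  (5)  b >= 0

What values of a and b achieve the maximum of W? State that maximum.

a = 19/16, b = 9/8, maximum W = 85/16

Corner points and W = -5a + 10b:
  (19/16, 9/8) → W = 85/16
  (5/8, 0) → W = -25/8
  (13/10, 0) → W = -13/2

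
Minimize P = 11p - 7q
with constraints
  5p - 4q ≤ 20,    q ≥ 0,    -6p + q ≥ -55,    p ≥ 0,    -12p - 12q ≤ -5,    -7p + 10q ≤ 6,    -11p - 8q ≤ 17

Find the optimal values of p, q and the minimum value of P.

p = 0, q = 3/5, minimum P = -21/5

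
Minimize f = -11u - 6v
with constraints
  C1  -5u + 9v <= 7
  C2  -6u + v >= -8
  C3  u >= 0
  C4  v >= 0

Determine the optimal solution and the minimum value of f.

Feasible corners and f = -11u - 6v:
  (79/49, 82/49) → f = -1361/49
  (0, 7/9) → f = -14/3
  (4/3, 0) → f = -44/3
  (0, 0) → f = 0

At the optimal vertex, -5u + 9v = 7 and -6u + v = -8.
Solving simultaneously gives u = 79/49, v = 82/49.

u = 79/49, v = 82/49, minimum f = -1361/49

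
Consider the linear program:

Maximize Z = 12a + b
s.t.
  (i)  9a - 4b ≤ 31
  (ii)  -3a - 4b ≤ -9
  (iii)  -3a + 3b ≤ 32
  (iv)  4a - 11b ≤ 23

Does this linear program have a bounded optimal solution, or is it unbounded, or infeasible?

Vertices and Z = 12a + b:
  (10/3, -1/4) → Z = 159/4
  (221/15, 127/5) → Z = 1011/5
  (-101/21, 41/7) → Z = -363/7
The feasible region has finitely many vertices and no improving ray; the maximum is 1011/5 at (221/15, 127/5).

bounded optimum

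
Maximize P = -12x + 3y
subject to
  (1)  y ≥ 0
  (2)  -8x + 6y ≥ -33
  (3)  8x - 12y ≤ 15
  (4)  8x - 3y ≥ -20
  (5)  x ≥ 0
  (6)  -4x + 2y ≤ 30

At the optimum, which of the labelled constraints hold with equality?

(4) and (5)

Vertices and P = -12x + 3y:
  (15/8, 0) → P = -45/2
  (0, 0) → P = 0
  (51/8, 3) → P = -135/2
  (0, 20/3) → P = 20
  (25/2, 40) → P = -30
The feasible region is unbounded (it extends along (1, 2), (3, 4)), but P strictly decreases along every unbounded feasible direction, so there is no improving ray and the maximum is attained at a vertex.

The maximum is at (0, 20/3). Substituting into each constraint, equality holds for (4) and (5); the remaining constraints have slack.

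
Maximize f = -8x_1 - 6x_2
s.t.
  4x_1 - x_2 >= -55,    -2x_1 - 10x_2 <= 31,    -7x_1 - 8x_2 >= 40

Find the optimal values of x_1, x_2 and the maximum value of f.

x_1 = -83/6, x_2 = -1/3, maximum f = 338/3

Corner points and f = -8x_1 - 6x_2:
  (-83/6, -1/3) → f = 338/3
  (-160/13, 75/13) → f = 830/13
  (-76/27, -137/54) → f = 1019/27

The optimum lies where 4x_1 - x_2 = -55 and -2x_1 - 10x_2 = 31.
Solving simultaneously gives x_1 = -83/6, x_2 = -1/3.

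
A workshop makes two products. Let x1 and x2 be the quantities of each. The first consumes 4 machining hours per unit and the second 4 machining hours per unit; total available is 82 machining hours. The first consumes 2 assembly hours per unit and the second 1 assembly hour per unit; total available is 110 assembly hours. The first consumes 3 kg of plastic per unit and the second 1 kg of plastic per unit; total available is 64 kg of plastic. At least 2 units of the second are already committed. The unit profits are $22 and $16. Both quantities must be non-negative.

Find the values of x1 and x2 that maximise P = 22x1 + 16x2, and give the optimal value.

Corner points and P = 22x1 + 16x2:
  (0, 41/2) → P = 328
  (0, 2) → P = 32
  (37/2, 2) → P = 439

The optimum lies where 4x1 + 4x2 = 82 and x2 = 2.
Solving simultaneously gives x1 = 37/2, x2 = 2.

x1 = 37/2, x2 = 2, maximum P = 439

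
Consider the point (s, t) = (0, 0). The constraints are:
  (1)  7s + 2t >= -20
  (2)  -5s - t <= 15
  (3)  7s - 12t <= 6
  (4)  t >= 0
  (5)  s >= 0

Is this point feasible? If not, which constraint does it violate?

(1): 0 ≥ -20 ✓
(2): 0 ≤ 15 ✓
(3): 0 ≤ 6 ✓
(4): 0 ≥ 0 ✓
(5): 0 ≥ 0 ✓

feasible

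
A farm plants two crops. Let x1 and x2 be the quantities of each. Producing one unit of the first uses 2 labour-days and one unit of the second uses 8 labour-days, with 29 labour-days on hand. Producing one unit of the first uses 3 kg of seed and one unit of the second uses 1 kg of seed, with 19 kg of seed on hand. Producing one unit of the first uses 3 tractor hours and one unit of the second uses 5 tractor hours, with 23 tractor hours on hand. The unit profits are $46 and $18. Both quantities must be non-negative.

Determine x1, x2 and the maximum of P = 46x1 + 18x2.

x1 = 6, x2 = 1, maximum P = 294

Corner points and P = 46x1 + 18x2:
  (0, 0) → P = 0
  (0, 29/8) → P = 261/4
  (19/3, 0) → P = 874/3
  (39/14, 41/14) → P = 1266/7
  (6, 1) → P = 294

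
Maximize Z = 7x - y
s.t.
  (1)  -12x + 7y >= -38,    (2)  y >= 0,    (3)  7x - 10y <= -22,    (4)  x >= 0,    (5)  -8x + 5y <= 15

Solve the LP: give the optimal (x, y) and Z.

Feasible corners and Z = 7x - y:
  (534/71, 530/71) → Z = 3208/71
  (295/4, 121) → Z = 1581/4
  (0, 11/5) → Z = -11/5
  (0, 3) → Z = -3

At the optimal vertex, -12x + 7y = -38 and -8x + 5y = 15.
Solving simultaneously gives x = 295/4, y = 121.

x = 295/4, y = 121, maximum Z = 1581/4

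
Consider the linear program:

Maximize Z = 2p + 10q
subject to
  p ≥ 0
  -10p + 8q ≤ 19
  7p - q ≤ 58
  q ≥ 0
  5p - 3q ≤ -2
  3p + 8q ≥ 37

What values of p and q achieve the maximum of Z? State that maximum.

Vertices and Z = 2p + 10q:
  (41/10, 15/2) → Z = 416/5
  (18/13, 427/104) → Z = 2279/52
  (95/49, 191/49) → Z = 300/7

p = 41/10, q = 15/2, maximum Z = 416/5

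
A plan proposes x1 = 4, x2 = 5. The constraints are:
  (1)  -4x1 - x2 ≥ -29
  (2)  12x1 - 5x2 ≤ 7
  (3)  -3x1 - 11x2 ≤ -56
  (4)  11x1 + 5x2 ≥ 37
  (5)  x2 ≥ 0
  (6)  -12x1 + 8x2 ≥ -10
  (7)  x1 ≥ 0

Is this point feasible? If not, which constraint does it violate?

not feasible — violates (2)

Constraint (2): 12x1 - 5x2 = 23, which is not ≤ 7. All other constraints are satisfied.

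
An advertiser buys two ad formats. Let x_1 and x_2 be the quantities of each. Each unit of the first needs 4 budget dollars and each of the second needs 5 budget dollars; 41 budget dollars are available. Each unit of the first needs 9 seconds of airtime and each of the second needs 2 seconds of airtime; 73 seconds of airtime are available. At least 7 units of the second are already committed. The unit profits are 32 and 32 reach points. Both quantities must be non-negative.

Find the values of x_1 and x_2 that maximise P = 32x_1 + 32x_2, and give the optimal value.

x_1 = 3/2, x_2 = 7, maximum P = 272

Vertices and P = 32x_1 + 32x_2:
  (0, 41/5) → P = 1312/5
  (0, 7) → P = 224
  (3/2, 7) → P = 272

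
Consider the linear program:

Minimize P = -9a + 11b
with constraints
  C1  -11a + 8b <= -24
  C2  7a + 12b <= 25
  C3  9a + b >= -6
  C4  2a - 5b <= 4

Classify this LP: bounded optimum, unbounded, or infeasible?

bounded optimum

Corner points and P = -9a + 11b:
  (122/47, 107/188) → P = -3215/188
  (88/39, 4/39) → P = -748/39
  (173/59, 22/59) → P = -1315/59
The feasible region has finitely many vertices and no improving ray; the minimum is -1315/59 at (173/59, 22/59).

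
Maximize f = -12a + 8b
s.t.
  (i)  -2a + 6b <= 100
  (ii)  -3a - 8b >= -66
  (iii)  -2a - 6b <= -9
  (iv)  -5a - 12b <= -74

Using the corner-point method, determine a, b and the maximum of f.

Vertices and f = -12a + 8b:
  (-202/17, 216/17) → f = 4152/17
  (-14, 12) → f = 264
  (162, -105/2) → f = -2364
  (56, -103/6) → f = -2428/3

The binding constraints are -2a + 6b = 100 and -5a - 12b = -74.
Solving simultaneously gives a = -14, b = 12.

a = -14, b = 12, maximum f = 264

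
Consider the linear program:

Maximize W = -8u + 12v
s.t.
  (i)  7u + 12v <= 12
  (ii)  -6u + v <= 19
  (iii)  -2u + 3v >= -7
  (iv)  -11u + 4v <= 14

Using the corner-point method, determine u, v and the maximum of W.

u = -3/4, v = 23/16, maximum W = 93/4

Extreme points and W = -8u + 12v:
  (8/3, -5/9) → W = -28
  (-3/4, 23/16) → W = 93/4
  (-14/5, -21/5) → W = -28

The optimum lies where 7u + 12v = 12 and -11u + 4v = 14.
Solving simultaneously gives u = -3/4, v = 23/16.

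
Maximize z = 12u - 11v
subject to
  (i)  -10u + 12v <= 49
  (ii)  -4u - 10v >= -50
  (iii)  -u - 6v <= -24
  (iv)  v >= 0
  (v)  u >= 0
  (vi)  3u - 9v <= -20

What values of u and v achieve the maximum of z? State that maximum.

Feasible corners and z = 12u - 11v:
  (55/74, 174/37) → z = -1584/37
  (0, 49/12) → z = -539/12
  (125/33, 115/33) → z = 235/33
  (0, 4) → z = -44
  (32/9, 92/27) → z = 140/27

The optimum lies where -4u - 10v = -50 and 3u - 9v = -20.
Solving simultaneously gives u = 125/33, v = 115/33.

u = 125/33, v = 115/33, maximum z = 235/33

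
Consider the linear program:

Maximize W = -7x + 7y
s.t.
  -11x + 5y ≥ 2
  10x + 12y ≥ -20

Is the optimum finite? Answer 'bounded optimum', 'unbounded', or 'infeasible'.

unbounded

From the feasible point (-62/91, -100/91), moving in the direction (-12, 10) keeps every constraint satisfied while W increases without bound.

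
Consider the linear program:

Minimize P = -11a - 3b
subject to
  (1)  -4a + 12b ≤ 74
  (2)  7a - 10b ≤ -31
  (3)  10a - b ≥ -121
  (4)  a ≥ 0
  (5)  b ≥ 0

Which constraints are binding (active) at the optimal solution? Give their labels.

(1) and (2)

Vertices and P = -11a - 3b:
  (92/11, 197/22) → P = -2615/22
  (0, 37/6) → P = -37/2
  (0, 31/10) → P = -93/10

The minimum is at (92/11, 197/22). Substituting into each constraint, equality holds for (1) and (2); the remaining constraints have slack.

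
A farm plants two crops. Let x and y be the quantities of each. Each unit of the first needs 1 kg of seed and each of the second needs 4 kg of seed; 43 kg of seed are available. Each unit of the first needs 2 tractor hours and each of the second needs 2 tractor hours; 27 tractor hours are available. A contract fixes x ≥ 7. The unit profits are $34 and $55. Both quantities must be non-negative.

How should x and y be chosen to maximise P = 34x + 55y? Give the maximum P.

x = 7, y = 13/2, maximum P = 1191/2

Vertices and P = 34x + 55y:
  (27/2, 0) → P = 459
  (7, 0) → P = 238
  (7, 13/2) → P = 1191/2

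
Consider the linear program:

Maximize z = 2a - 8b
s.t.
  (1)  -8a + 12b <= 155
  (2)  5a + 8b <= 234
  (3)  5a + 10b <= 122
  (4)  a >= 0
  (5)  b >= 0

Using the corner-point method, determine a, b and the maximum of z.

a = 122/5, b = 0, maximum z = 244/5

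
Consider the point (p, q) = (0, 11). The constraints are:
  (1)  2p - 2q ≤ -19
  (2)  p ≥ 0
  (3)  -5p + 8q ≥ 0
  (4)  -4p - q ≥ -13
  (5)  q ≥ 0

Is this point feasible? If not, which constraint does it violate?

(1): -22 ≤ -19 ✓
(2): 0 ≥ 0 ✓
(3): 88 ≥ 0 ✓
(4): -11 ≥ -13 ✓
(5): 11 ≥ 0 ✓

feasible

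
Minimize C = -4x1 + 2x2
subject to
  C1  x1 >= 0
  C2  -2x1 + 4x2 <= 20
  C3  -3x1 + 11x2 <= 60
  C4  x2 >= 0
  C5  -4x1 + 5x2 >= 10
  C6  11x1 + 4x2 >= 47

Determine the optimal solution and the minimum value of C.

Vertices and C = -4x1 + 2x2:
  (190/29, 210/29) → C = -340/29
  (277/133, 801/133) → C = 26/7
  (195/71, 298/71) → C = -184/71

The binding constraints are -3x1 + 11x2 = 60 and -4x1 + 5x2 = 10.
Solving simultaneously gives x1 = 190/29, x2 = 210/29.

x1 = 190/29, x2 = 210/29, minimum C = -340/29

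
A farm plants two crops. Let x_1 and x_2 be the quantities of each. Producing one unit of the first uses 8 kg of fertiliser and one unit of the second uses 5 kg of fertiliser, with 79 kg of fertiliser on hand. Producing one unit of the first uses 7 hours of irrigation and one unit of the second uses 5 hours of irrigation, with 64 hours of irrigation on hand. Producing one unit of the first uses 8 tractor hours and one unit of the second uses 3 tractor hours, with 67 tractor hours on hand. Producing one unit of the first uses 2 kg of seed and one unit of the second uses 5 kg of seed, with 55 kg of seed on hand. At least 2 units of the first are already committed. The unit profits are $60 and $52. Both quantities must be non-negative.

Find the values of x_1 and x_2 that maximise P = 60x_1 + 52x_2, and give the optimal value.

Extreme points and P = 60x_1 + 52x_2:
  (67/8, 0) → P = 1005/2
  (2, 0) → P = 120
  (143/19, 43/19) → P = 10816/19
  (2, 10) → P = 640

x_1 = 2, x_2 = 10, maximum P = 640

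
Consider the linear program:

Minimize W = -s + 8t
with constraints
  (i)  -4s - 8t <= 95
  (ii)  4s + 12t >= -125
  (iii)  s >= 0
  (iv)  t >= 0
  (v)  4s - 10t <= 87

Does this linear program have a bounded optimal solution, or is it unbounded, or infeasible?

Vertices and W = -s + 8t:
  (0, 0) → W = 0
  (87/4, 0) → W = -87/4
The feasible region has finitely many vertices and no improving ray; the minimum is -87/4 at (87/4, 0).

bounded optimum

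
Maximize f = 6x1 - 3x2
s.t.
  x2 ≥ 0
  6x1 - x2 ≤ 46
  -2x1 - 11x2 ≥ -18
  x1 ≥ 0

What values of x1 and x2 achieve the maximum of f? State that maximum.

x1 = 23/3, x2 = 0, maximum f = 46

Corner points and f = 6x1 - 3x2:
  (23/3, 0) → f = 46
  (0, 0) → f = 0
  (131/17, 4/17) → f = 774/17
  (0, 18/11) → f = -54/11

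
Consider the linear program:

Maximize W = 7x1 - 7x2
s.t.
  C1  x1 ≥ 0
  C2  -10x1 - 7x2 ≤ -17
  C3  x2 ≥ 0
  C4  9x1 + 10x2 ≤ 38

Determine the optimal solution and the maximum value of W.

x1 = 38/9, x2 = 0, maximum W = 266/9

Corner points and W = 7x1 - 7x2:
  (0, 17/7) → W = -17
  (0, 19/5) → W = -133/5
  (17/10, 0) → W = 119/10
  (38/9, 0) → W = 266/9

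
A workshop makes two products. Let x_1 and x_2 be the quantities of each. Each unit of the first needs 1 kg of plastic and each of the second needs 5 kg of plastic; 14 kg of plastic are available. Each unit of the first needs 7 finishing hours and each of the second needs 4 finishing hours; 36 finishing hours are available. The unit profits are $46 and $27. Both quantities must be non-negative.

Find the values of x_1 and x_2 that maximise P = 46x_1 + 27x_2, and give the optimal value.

x_1 = 4, x_2 = 2, maximum P = 238

Extreme points and P = 46x_1 + 27x_2:
  (0, 0) → P = 0
  (0, 14/5) → P = 378/5
  (36/7, 0) → P = 1656/7
  (4, 2) → P = 238

The optimum lies where x_1 + 5x_2 = 14 and 7x_1 + 4x_2 = 36.
Solving simultaneously gives x_1 = 4, x_2 = 2.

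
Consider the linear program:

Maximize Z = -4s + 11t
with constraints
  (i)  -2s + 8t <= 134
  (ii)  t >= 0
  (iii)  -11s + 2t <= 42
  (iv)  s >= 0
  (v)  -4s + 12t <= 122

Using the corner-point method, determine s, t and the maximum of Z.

s = 0, t = 61/6, maximum Z = 671/6

The feasible region is unbounded (it extends along (1, 0), (4, 1)), but Z strictly decreases along every unbounded feasible direction, so there is no improving ray and the maximum is attained at a vertex.

At the optimal vertex, s = 0 and -4s + 12t = 122.
Solving simultaneously gives s = 0, t = 61/6.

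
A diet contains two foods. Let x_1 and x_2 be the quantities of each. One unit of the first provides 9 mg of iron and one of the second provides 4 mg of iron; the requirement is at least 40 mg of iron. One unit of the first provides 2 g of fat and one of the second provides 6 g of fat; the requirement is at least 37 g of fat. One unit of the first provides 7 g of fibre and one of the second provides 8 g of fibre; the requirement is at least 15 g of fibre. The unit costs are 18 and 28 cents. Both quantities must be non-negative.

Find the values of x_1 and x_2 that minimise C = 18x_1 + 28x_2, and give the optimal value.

x_1 = 2, x_2 = 11/2, minimum C = 190

Corner points and C = 18x_1 + 28x_2:
  (0, 10) → C = 280
  (37/2, 0) → C = 333
  (2, 11/2) → C = 190
The feasible region is unbounded (it extends along (0, 1), (1, 0)), but C strictly increases along every unbounded feasible direction, so there is no improving ray and the minimum is attained at a vertex.

The optimum lies where 9x_1 + 4x_2 = 40 and 2x_1 + 6x_2 = 37.
Solving simultaneously gives x_1 = 2, x_2 = 11/2.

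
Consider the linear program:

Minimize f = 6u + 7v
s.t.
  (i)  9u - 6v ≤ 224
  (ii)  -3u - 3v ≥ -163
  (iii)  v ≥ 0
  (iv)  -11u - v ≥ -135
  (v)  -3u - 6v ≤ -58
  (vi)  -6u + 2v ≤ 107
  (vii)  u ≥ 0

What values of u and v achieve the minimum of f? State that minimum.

u = 0, v = 29/3, minimum f = 203/3

Extreme points and f = 6u + 7v:
  (121/15, 694/15) → f = 5584/15
  (5/24, 433/8) → f = 3041/8
  (752/63, 233/63) → f = 6143/63
  (0, 29/3) → f = 203/3
  (0, 107/2) → f = 749/2

The binding constraints are -3u - 6v = -58 and u = 0.
Solving simultaneously gives u = 0, v = 29/3.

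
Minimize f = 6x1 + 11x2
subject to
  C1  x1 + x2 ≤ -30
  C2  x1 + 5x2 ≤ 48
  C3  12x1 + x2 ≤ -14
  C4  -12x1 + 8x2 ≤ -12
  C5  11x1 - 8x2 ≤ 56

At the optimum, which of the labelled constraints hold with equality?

C4 and C5

Vertices and f = 6x1 + 11x2:
  (-57/5, -93/5) → f = -273
  (-184/19, -386/19) → f = -5350/19
  (-44, -135/2) → f = -2013/2

The minimum is at (-44, -135/2). Substituting into each constraint, equality holds for C4 and C5; the remaining constraints have slack.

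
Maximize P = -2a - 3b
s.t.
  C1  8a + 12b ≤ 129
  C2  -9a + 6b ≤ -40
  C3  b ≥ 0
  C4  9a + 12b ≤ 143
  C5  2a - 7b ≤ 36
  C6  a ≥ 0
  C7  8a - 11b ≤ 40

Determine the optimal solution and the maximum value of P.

Corner points and P = -2a - 3b:
  (209/26, 841/156) → P = -129/4
  (1899/184, 89/23) → P = -129/4
  (40/9, 0) → P = -80/9
  (5, 0) → P = -10

The optimum lies where -9a + 6b = -40 and b = 0.
Solving simultaneously gives a = 40/9, b = 0.

a = 40/9, b = 0, maximum P = -80/9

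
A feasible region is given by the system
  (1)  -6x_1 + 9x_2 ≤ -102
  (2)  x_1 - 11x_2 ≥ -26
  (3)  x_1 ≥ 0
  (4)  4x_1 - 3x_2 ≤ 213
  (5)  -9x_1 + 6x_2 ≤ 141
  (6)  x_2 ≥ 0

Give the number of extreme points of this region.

Intersecting each pair of boundary lines and keeping only the points that satisfy every inequality leaves:
  (452/19, 86/19)
  (17, 0)
  (2421/41, 317/41)
  (213/4, 0)

4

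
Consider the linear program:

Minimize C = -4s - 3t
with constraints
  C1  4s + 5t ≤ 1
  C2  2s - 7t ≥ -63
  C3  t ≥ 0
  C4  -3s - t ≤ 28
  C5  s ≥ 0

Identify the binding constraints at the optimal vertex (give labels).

Corner points and C = -4s - 3t:
  (1/4, 0) → C = -1
  (0, 1/5) → C = -3/5
  (0, 0) → C = 0

The minimum is at (1/4, 0). Substituting into each constraint, equality holds for C1 and C3; the remaining constraints have slack.

C1 and C3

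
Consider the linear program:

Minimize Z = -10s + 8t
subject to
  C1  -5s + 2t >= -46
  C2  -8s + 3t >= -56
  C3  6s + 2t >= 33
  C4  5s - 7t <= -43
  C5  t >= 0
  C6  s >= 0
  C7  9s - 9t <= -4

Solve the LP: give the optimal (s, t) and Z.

Vertices and Z = -10s + 8t:
  (521/41, 624/41) → Z = -218/41
  (145/52, 423/52) → Z = 967/26
  (0, 33/2) → Z = 132
The feasible region is unbounded (it extends along (0, 1), (3, 8)), but Z strictly increases along every unbounded feasible direction, so there is no improving ray and the minimum is attained at a vertex.

The optimum lies where -8s + 3t = -56 and 5s - 7t = -43.
Solving simultaneously gives s = 521/41, t = 624/41.

s = 521/41, t = 624/41, minimum Z = -218/41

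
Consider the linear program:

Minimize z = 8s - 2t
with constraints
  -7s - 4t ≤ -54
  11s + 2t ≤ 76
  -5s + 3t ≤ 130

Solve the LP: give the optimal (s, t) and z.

s = -358/41, t = 1180/41, minimum z = -5224/41

Vertices and z = 8s - 2t:
  (98/15, 31/15) → z = 722/15
  (-358/41, 1180/41) → z = -5224/41
  (-32/43, 1810/43) → z = -3876/43

The binding constraints are -7s - 4t = -54 and -5s + 3t = 130.
Solving simultaneously gives s = -358/41, t = 1180/41.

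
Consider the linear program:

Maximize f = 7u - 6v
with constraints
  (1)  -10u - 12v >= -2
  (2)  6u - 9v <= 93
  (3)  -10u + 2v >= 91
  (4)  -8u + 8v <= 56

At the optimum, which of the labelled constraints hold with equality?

Vertices and f = 7u - 6v:
  (-335/26, -246/13) → f = 607/26
  (-52, -45) → f = -94
  (-77/8, -21/8) → f = -413/8

The maximum is at (-335/26, -246/13). Substituting into each constraint, equality holds for (2) and (3); the remaining constraints have slack.

(2) and (3)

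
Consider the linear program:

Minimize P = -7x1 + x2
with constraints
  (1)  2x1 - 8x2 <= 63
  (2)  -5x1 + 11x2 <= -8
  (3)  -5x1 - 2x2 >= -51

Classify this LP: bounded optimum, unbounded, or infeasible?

Feasible corners and P = -7x1 + x2:
  (-629/18, -299/18) → P = 228
  (267/22, -213/44) → P = -3951/44
  (577/65, 43/13) → P = -3824/65
The feasible region has finitely many vertices and no improving ray; the minimum is -3951/44 at (267/22, -213/44).

bounded optimum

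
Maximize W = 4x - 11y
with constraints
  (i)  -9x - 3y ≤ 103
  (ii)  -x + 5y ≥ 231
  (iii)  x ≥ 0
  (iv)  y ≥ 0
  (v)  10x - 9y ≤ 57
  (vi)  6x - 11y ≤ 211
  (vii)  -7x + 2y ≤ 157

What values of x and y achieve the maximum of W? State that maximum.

x = 2364/41, y = 2367/41, maximum W = -16581/41

Extreme points and W = 4x - 11y:
  (0, 231/5) → W = -2541/5
  (2364/41, 2367/41) → W = -16581/41
  (0, 157/2) → W = -1727/2
The feasible region is unbounded (it extends along (9, 10), (2, 7)), but W strictly decreases along every unbounded feasible direction, so there is no improving ray and the maximum is attained at a vertex.

The binding constraints are -x + 5y = 231 and 10x - 9y = 57.
Solving simultaneously gives x = 2364/41, y = 2367/41.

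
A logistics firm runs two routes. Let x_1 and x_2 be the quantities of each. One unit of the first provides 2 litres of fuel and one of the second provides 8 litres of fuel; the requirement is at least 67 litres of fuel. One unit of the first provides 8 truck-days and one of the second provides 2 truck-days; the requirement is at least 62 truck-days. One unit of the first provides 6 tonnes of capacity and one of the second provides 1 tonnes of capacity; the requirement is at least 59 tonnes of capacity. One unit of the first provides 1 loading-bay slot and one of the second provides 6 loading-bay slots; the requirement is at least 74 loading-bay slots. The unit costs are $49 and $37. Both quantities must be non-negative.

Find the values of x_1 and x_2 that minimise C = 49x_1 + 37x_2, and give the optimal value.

x_1 = 8, x_2 = 11, minimum C = 799

Corner points and C = 49x_1 + 37x_2:
  (0, 59) → C = 2183
  (74, 0) → C = 3626
  (8, 11) → C = 799
The feasible region is unbounded (it extends along (0, 1), (1, 0)), but C strictly increases along every unbounded feasible direction, so there is no improving ray and the minimum is attained at a vertex.

The binding constraints are 6x_1 + x_2 = 59 and x_1 + 6x_2 = 74.
Solving simultaneously gives x_1 = 8, x_2 = 11.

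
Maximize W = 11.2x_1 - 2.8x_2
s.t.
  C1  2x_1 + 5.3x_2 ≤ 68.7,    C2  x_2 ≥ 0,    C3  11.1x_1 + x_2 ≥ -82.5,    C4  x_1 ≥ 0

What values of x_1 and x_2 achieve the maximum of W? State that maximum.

Feasible corners and W = 11.2x_1 - 2.8x_2:
  (687/20, 0) → W = 9618/25
  (0, 687/53) → W = -9618/265
  (0, 0) → W = 0

x_1 = 34.35, x_2 = 0, maximum W = 384.72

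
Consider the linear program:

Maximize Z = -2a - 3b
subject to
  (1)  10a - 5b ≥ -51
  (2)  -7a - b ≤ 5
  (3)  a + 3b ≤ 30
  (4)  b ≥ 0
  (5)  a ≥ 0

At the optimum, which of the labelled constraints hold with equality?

(4) and (5)

Extreme points and Z = -2a - 3b:
  (30, 0) → Z = -60
  (0, 10) → Z = -30
  (0, 0) → Z = 0

The maximum is at (0, 0). Substituting into each constraint, equality holds for (4) and (5); the remaining constraints have slack.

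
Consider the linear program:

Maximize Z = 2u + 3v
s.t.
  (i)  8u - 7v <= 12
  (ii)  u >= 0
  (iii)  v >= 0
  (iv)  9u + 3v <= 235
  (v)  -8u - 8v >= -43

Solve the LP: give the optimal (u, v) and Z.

Corner points and Z = 2u + 3v:
  (3/2, 0) → Z = 3
  (397/120, 31/15) → Z = 769/60
  (0, 0) → Z = 0
  (0, 43/8) → Z = 129/8

u = 0, v = 43/8, maximum Z = 129/8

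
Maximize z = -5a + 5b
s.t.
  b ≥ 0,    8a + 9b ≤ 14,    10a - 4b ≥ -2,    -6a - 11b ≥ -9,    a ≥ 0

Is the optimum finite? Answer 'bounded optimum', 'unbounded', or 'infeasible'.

bounded optimum

Extreme points and z = -5a + 5b:
  (3/2, 0) → z = -15/2
  (0, 0) → z = 0
  (7/67, 51/67) → z = 220/67
  (0, 1/2) → z = 5/2
The feasible region has finitely many vertices and no improving ray; the maximum is 220/67 at (7/67, 51/67).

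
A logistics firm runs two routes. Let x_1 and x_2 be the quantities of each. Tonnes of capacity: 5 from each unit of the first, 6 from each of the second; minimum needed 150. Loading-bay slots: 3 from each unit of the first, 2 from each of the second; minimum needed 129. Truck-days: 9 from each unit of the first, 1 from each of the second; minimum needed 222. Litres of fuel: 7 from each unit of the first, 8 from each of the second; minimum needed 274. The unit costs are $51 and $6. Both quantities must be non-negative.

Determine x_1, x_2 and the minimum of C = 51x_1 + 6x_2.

Extreme points and C = 51x_1 + 6x_2:
  (0, 222) → C = 1332
  (43, 0) → C = 2193
  (21, 33) → C = 1269
The feasible region is unbounded (it extends along (0, 1), (1, 0)), but C strictly increases along every unbounded feasible direction, so there is no improving ray and the minimum is attained at a vertex.

x_1 = 21, x_2 = 33, minimum C = 1269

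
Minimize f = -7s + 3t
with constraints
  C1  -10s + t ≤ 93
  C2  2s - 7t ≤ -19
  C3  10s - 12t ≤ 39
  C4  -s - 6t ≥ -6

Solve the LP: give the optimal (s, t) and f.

Feasible corners and f = -7s + 3t:
  (-158/17, 1/17) → f = 1109/17
  (-552/61, 153/61) → f = 4323/61
  (-72/19, 31/19) → f = 597/19

s = -72/19, t = 31/19, minimum f = 597/19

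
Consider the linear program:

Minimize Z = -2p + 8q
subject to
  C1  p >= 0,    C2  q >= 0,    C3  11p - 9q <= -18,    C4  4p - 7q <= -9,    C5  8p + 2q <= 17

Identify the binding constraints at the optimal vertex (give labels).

C1 and C3

Extreme points and Z = -2p + 8q:
  (0, 2) → Z = 16
  (0, 17/2) → Z = 68
  (117/94, 331/94) → Z = 1207/47

The minimum is at (0, 2). Substituting into each constraint, equality holds for C1 and C3; the remaining constraints have slack.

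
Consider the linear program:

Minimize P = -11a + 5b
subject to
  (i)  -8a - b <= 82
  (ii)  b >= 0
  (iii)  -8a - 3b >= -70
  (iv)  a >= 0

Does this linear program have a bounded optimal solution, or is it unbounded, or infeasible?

Corner points and P = -11a + 5b:
  (35/4, 0) → P = -385/4
  (0, 0) → P = 0
  (0, 70/3) → P = 350/3
The feasible region has finitely many vertices and no improving ray; the minimum is -385/4 at (35/4, 0).

bounded optimum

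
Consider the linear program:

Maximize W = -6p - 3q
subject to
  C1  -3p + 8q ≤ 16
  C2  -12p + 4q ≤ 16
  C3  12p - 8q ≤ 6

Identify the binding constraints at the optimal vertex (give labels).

Feasible corners and W = -6p - 3q:
  (-16/21, 12/7) → W = -4/7
  (22/9, 35/12) → W = -281/12
  (-19/6, -11/2) → W = 71/2

The maximum is at (-19/6, -11/2). Substituting into each constraint, equality holds for C2 and C3; the remaining constraints have slack.

C2 and C3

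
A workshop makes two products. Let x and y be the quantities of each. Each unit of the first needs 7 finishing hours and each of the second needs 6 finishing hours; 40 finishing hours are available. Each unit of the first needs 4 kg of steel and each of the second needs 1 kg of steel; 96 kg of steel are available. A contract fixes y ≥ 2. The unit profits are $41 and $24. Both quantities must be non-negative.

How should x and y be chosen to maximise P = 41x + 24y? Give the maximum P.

Vertices and P = 41x + 24y:
  (0, 20/3) → P = 160
  (0, 2) → P = 48
  (4, 2) → P = 212

At the optimal vertex, 7x + 6y = 40 and y = 2.
Solving simultaneously gives x = 4, y = 2.

x = 4, y = 2, maximum P = 212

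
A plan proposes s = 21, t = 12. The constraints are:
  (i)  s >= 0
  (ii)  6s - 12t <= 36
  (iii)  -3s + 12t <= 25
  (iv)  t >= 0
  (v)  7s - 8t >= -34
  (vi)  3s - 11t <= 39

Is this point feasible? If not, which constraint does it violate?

not feasible — violates (iii)

Constraint (iii): -3s + 12t = 81, which is not ≤ 25. All other constraints are satisfied.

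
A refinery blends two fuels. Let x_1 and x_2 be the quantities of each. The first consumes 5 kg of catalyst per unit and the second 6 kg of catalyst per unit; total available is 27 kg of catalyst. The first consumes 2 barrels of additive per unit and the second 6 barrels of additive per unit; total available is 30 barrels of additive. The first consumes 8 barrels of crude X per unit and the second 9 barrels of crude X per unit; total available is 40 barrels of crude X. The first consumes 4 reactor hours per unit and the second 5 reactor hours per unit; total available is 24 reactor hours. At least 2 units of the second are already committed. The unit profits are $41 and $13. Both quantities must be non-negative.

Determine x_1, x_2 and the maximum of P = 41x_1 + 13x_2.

x_1 = 11/4, x_2 = 2, maximum P = 555/4

Vertices and P = 41x_1 + 13x_2:
  (0, 40/9) → P = 520/9
  (0, 2) → P = 26
  (11/4, 2) → P = 555/4

At the optimal vertex, 8x_1 + 9x_2 = 40 and x_2 = 2.
Solving simultaneously gives x_1 = 11/4, x_2 = 2.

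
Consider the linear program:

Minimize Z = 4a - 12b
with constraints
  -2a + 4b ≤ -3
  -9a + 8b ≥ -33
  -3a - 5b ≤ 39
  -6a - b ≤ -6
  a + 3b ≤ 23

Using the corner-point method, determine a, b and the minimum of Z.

a = 27/5, b = 39/20, minimum Z = -9/5

Vertices and Z = 4a - 12b:
  (27/5, 39/20) → Z = -9/5
  (27/26, -3/13) → Z = 90/13
  (27/19, -48/19) → Z = 36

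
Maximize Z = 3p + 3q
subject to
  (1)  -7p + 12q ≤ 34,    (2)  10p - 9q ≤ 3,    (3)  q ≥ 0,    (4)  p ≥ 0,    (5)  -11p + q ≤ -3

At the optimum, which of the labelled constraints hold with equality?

Corner points and Z = 3p + 3q:
  (6, 19/3) → Z = 37
  (14/25, 79/25) → Z = 279/25
  (3/10, 0) → Z = 9/10
  (3/11, 0) → Z = 9/11

The maximum is at (6, 19/3). Substituting into each constraint, equality holds for (1) and (2); the remaining constraints have slack.

(1) and (2)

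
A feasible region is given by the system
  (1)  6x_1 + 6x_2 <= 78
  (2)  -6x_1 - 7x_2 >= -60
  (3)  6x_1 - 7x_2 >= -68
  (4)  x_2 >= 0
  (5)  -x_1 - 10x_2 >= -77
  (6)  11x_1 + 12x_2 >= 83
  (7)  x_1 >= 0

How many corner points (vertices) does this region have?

5

Pairwise boundary intersections that survive every other constraint:
  (10, 0)
  (61/53, 402/53)
  (83/11, 0)
  (0, 77/10)
  (0, 83/12)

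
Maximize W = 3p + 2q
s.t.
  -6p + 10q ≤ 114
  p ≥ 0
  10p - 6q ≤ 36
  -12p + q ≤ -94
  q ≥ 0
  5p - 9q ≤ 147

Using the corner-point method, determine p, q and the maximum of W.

Extreme points and W = 3p + 2q:
  (261/16, 339/16) → W = 1461/16
  (527/57, 322/19) → W = 1171/19
  (264/31, 254/31) → W = 1300/31

The binding constraints are -6p + 10q = 114 and 10p - 6q = 36.
Solving simultaneously gives p = 261/16, q = 339/16.

p = 261/16, q = 339/16, maximum W = 1461/16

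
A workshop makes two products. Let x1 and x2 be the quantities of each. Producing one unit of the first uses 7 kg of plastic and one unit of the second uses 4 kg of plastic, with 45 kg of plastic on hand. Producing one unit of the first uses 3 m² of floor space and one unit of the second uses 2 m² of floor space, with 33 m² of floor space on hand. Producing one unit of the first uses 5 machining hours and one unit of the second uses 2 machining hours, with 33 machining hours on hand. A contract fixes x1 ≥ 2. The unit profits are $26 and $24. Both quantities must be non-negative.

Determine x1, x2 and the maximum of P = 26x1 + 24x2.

x1 = 2, x2 = 31/4, maximum P = 238

Vertices and P = 26x1 + 24x2:
  (45/7, 0) → P = 1170/7
  (2, 0) → P = 52
  (2, 31/4) → P = 238

At the optimal vertex, 7x1 + 4x2 = 45 and x1 = 2.
Solving simultaneously gives x1 = 2, x2 = 31/4.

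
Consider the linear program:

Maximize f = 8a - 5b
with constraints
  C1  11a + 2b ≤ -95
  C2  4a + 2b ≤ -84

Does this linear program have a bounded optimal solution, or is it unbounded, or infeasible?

unbounded

From the feasible point (-11/7, -272/7), moving in the direction (2, -11) keeps every constraint satisfied while f increases without bound.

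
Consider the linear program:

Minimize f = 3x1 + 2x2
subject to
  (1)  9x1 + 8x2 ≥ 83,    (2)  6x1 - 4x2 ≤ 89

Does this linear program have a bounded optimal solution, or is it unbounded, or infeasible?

From the feasible point (87/7, -101/28), moving in the direction (-8, 9) keeps every constraint satisfied while f decreases without bound.

unbounded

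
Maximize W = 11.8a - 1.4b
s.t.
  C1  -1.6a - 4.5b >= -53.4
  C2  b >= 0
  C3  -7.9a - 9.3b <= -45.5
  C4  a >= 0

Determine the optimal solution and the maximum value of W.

Vertices and W = 11.8a - 1.4b:
  (267/8, 0) → W = 15753/40
  (0, 178/15) → W = -1246/75
  (455/79, 0) → W = 5369/79
  (0, 455/93) → W = -637/93

The optimum lies where -1.6a - 4.5b = -53.4 and b = 0.
Solving simultaneously gives a = 267/8, b = 0.

a = 33.375, b = 0, maximum W = 393.825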